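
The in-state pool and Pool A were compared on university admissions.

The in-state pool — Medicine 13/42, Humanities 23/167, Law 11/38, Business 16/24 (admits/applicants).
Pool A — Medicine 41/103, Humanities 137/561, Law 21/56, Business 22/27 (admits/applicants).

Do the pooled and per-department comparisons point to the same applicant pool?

Medicine: the in-state pool 13/42 = 31.0%, Pool A 41/103 = 39.8% → Pool A
Humanities: the in-state pool 23/167 = 13.8%, Pool A 137/561 = 24.4% → Pool A
Law: the in-state pool 11/38 = 28.9%, Pool A 21/56 = 37.5% → Pool A
Business: the in-state pool 16/24 = 66.7%, Pool A 22/27 = 81.5% → Pool A
Overall: the in-state pool 63/271 = 23.2%, Pool A 221/747 = 29.6% → Pool A
Pool A wins overall and in every department group — no reversal.

Yes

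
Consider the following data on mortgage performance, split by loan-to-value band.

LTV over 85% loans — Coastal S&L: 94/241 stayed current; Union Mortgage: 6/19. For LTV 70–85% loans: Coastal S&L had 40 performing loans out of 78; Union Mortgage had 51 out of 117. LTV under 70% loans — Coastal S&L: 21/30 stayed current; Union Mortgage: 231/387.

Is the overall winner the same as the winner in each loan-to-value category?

LTV over 85%: Coastal S&L 94/241 = 39.0%, Union Mortgage 6/19 = 31.6% → Coastal S&L
LTV 70–85%: Coastal S&L 40/78 = 51.3%, Union Mortgage 51/117 = 43.6% → Coastal S&L
LTV under 70%: Coastal S&L 21/30 = 70.0%, Union Mortgage 231/387 = 59.7% → Coastal S&L
Overall: Coastal S&L 155/349 = 44.4%, Union Mortgage 288/523 = 55.1% → Union Mortgage
Coastal S&L wins each loan-to-value group but Union Mortgage wins overall — the comparison reverses. Coastal S&L's loans skew toward LTV over 85%, which has a lower base rate.

No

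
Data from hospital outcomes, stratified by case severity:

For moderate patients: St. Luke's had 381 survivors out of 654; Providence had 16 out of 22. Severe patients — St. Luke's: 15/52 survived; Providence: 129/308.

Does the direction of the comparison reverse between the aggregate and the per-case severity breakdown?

Moderate: St. Luke's 381/654 = 58.3%, Providence 16/22 = 72.7% → Providence
Severe: St. Luke's 15/52 = 28.8%, Providence 129/308 = 41.9% → Providence
Overall: St. Luke's 396/706 = 56.1%, Providence 145/330 = 43.9% → St. Luke's
Providence wins each case group but St. Luke's wins overall — the comparison reverses. Providence's patients skew toward severe, which has a lower base rate.

Yes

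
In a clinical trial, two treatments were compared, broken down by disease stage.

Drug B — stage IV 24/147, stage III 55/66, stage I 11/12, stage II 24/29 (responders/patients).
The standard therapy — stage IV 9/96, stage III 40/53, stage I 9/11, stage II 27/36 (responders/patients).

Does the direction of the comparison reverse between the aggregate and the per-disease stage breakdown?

No

Stage IV: Drug B 24/147 = 16.3%, the standard therapy 9/96 = 9.4% → Drug B
Stage III: Drug B 55/66 = 83.3%, the standard therapy 40/53 = 75.5% → Drug B
Stage I: Drug B 11/12 = 91.7%, the standard therapy 9/11 = 81.8% → Drug B
Stage II: Drug B 24/29 = 82.8%, the standard therapy 27/36 = 75.0% → Drug B
Overall: Drug B 114/254 = 44.9%, the standard therapy 85/196 = 43.4% → Drug B
Drug B wins overall and in every disease group — no reversal.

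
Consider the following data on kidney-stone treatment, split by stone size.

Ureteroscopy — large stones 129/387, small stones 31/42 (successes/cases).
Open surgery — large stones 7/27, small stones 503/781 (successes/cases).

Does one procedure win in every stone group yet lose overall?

Yes

Large stones: ureteroscopy 129/387 = 33.3%, open surgery 7/27 = 25.9% → ureteroscopy
Small stones: ureteroscopy 31/42 = 73.8%, open surgery 503/781 = 64.4% → ureteroscopy
Overall: ureteroscopy 160/429 = 37.3%, open surgery 510/808 = 63.1% → open surgery
Ureteroscopy wins each stone group but open surgery wins overall — the comparison reverses. Ureteroscopy's cases skew toward large stones, which has a lower base rate.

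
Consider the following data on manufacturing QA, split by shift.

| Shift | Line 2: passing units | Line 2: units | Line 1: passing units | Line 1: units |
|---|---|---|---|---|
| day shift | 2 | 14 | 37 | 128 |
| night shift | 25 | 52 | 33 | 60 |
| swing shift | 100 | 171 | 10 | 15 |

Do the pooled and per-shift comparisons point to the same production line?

No

Day shift: Line 2 2/14 = 14.3%, Line 1 37/128 = 28.9% → Line 1
Night shift: Line 2 25/52 = 48.1%, Line 1 33/60 = 55.0% → Line 1
Swing shift: Line 2 100/171 = 58.5%, Line 1 10/15 = 66.7% → Line 1
Overall: Line 2 127/237 = 53.6%, Line 1 80/203 = 39.4% → Line 2
Line 1 wins each shift group but Line 2 wins overall — the comparison reverses. Line 1's units skew toward day shift, which has a lower base rate.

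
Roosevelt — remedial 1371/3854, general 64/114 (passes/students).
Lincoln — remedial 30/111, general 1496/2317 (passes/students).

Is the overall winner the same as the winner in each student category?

No

Remedial: Roosevelt 1371/3854 = 35.6%, Lincoln 30/111 = 27.0% → Roosevelt
General: Roosevelt 64/114 = 56.1%, Lincoln 1496/2317 = 64.6% → Lincoln
Overall: Roosevelt 1435/3968 = 36.2%, Lincoln 1526/2428 = 62.9% → Lincoln
Neither sweeps: Roosevelt wins 1 of 2 groups, Lincoln wins 1. Lincoln wins overall but not every group — no Simpson reversal.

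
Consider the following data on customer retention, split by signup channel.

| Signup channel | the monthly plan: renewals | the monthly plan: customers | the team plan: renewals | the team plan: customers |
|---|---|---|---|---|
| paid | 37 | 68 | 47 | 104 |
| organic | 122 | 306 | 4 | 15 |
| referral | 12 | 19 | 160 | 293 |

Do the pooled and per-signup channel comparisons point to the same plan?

No

Paid: the monthly plan 37/68 = 54.4%, the team plan 47/104 = 45.2% → the monthly plan
Organic: the monthly plan 122/306 = 39.9%, the team plan 4/15 = 26.7% → the monthly plan
Referral: the monthly plan 12/19 = 63.2%, the team plan 160/293 = 54.6% → the monthly plan
Overall: the monthly plan 171/393 = 43.5%, the team plan 211/412 = 51.2% → the team plan
The monthly plan wins each signup group but the team plan wins overall — the comparison reverses. The monthly plan's customers skew toward organic, which has a lower base rate.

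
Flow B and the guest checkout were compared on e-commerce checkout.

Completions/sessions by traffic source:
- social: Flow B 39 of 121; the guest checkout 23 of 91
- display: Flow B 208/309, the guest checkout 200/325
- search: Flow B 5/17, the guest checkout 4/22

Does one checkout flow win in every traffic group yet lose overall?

Social: Flow B 39/121 = 32.2%, the guest checkout 23/91 = 25.3% → Flow B
Display: Flow B 208/309 = 67.3%, the guest checkout 200/325 = 61.5% → Flow B
Search: Flow B 5/17 = 29.4%, the guest checkout 4/22 = 18.2% → Flow B
Overall: Flow B 252/447 = 56.4%, the guest checkout 227/438 = 51.8% → Flow B
Flow B wins overall and in every traffic group — no reversal.

No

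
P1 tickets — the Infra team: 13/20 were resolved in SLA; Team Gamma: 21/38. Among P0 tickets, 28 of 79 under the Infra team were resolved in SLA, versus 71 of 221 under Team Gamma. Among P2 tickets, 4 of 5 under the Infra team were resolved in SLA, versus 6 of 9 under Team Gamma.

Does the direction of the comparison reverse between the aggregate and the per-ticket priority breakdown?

P1: the Infra team 13/20 = 65.0%, Team Gamma 21/38 = 55.3% → the Infra team
P0: the Infra team 28/79 = 35.4%, Team Gamma 71/221 = 32.1% → the Infra team
P2: the Infra team 4/5 = 80.0%, Team Gamma 6/9 = 66.7% → the Infra team
Overall: the Infra team 45/104 = 43.3%, Team Gamma 98/268 = 36.6% → the Infra team
The Infra team wins overall and in every ticket group — no reversal.

No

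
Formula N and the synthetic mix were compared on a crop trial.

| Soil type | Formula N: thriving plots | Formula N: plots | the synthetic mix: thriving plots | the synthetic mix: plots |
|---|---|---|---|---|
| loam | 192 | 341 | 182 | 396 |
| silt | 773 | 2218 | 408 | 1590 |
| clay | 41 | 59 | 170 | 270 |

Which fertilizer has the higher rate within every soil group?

Formula N

Loam: Formula N 192/341 = 56.3%, the synthetic mix 182/396 = 46.0% → Formula N
Silt: Formula N 773/2218 = 34.9%, the synthetic mix 408/1590 = 25.7% → Formula N
Clay: Formula N 41/59 = 69.5%, the synthetic mix 170/270 = 63.0% → Formula N
Formula N has the higher rate in all 3 groups.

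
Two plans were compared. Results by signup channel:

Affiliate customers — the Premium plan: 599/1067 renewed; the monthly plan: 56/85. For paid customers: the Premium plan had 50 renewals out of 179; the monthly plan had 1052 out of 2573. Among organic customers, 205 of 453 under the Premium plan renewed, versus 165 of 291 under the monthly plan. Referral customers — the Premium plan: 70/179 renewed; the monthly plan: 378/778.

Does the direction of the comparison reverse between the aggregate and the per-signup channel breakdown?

Yes

Affiliate: the Premium plan 599/1067 = 56.1%, the monthly plan 56/85 = 65.9% → the monthly plan
Paid: the Premium plan 50/179 = 27.9%, the monthly plan 1052/2573 = 40.9% → the monthly plan
Organic: the Premium plan 205/453 = 45.3%, the monthly plan 165/291 = 56.7% → the monthly plan
Referral: the Premium plan 70/179 = 39.1%, the monthly plan 378/778 = 48.6% → the monthly plan
Overall: the Premium plan 924/1878 = 49.2%, the monthly plan 1651/3727 = 44.3% → the Premium plan
The monthly plan wins each signup group but the Premium plan wins overall — the comparison reverses. The monthly plan's customers skew toward paid, which has a lower base rate.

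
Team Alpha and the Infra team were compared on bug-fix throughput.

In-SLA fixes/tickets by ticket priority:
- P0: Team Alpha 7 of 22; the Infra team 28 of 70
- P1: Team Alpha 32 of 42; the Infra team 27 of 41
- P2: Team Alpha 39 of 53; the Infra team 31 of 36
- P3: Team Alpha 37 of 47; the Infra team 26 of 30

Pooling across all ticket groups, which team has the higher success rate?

P0: Team Alpha 7/22 = 31.8%, the Infra team 28/70 = 40.0% → the Infra team
P1: Team Alpha 32/42 = 76.2%, the Infra team 27/41 = 65.9% → Team Alpha
P2: Team Alpha 39/53 = 73.6%, the Infra team 31/36 = 86.1% → the Infra team
P3: Team Alpha 37/47 = 78.7%, the Infra team 26/30 = 86.7% → the Infra team
Overall: Team Alpha 115/164 = 70.1%, the Infra team 112/177 = 63.3% → Team Alpha
(Neither sweeps every ticket group, but Team Alpha has the higher pooled rate.)

Team Alpha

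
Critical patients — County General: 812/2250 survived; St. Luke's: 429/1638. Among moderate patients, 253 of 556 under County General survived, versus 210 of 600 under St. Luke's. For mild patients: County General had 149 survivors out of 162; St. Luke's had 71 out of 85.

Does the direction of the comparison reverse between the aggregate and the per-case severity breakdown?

Critical: County General 812/2250 = 36.1%, St. Luke's 429/1638 = 26.2% → County General
Moderate: County General 253/556 = 45.5%, St. Luke's 210/600 = 35.0% → County General
Mild: County General 149/162 = 92.0%, St. Luke's 71/85 = 83.5% → County General
Overall: County General 1214/2968 = 40.9%, St. Luke's 710/2323 = 30.6% → County General
County General wins overall and in every case group — no reversal.

No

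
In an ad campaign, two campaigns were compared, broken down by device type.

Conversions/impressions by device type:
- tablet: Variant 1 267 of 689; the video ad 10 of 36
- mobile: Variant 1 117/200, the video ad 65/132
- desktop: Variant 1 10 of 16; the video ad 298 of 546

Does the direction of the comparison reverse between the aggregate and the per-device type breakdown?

Yes

Tablet: Variant 1 267/689 = 38.8%, the video ad 10/36 = 27.8% → Variant 1
Mobile: Variant 1 117/200 = 58.5%, the video ad 65/132 = 49.2% → Variant 1
Desktop: Variant 1 10/16 = 62.5%, the video ad 298/546 = 54.6% → Variant 1
Overall: Variant 1 394/905 = 43.5%, the video ad 373/714 = 52.2% → the video ad
Variant 1 wins each device group but the video ad wins overall — the comparison reverses. Variant 1's impressions skew toward tablet, which has a lower base rate.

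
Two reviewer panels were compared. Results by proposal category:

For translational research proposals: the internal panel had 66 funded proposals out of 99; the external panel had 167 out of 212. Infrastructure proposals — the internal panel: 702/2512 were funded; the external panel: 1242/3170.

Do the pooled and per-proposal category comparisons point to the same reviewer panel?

Translational research: the internal panel 66/99 = 66.7%, the external panel 167/212 = 78.8% → the external panel
Infrastructure: the internal panel 702/2512 = 27.9%, the external panel 1242/3170 = 39.2% → the external panel
Overall: the internal panel 768/2611 = 29.4%, the external panel 1409/3382 = 41.7% → the external panel
The external panel wins overall and in every proposal group — no reversal.

Yes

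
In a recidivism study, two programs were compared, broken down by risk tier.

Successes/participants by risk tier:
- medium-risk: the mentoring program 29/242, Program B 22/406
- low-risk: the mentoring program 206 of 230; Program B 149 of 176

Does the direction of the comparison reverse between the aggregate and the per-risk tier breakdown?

No

Medium-risk: the mentoring program 29/242 = 12.0%, Program B 22/406 = 5.4% → the mentoring program
Low-risk: the mentoring program 206/230 = 89.6%, Program B 149/176 = 84.7% → the mentoring program
Overall: the mentoring program 235/472 = 49.8%, Program B 171/582 = 29.4% → the mentoring program
The mentoring program wins overall and in every risk group — no reversal.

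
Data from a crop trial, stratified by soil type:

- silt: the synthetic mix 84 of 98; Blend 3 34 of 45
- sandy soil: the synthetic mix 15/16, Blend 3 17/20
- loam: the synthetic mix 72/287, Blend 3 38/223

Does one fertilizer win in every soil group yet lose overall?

No

Silt: the synthetic mix 84/98 = 85.7%, Blend 3 34/45 = 75.6% → the synthetic mix
Sandy soil: the synthetic mix 15/16 = 93.8%, Blend 3 17/20 = 85.0% → the synthetic mix
Loam: the synthetic mix 72/287 = 25.1%, Blend 3 38/223 = 17.0% → the synthetic mix
Overall: the synthetic mix 171/401 = 42.6%, Blend 3 89/288 = 30.9% → the synthetic mix
The synthetic mix wins overall and in every soil group — no reversal.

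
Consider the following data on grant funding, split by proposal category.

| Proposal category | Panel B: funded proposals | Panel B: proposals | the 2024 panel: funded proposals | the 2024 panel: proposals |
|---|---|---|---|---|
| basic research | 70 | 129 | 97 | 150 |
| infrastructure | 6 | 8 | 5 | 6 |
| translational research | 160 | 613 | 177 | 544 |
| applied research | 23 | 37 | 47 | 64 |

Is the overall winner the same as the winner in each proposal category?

Yes

Basic research: Panel B 70/129 = 54.3%, the 2024 panel 97/150 = 64.7% → the 2024 panel
Infrastructure: Panel B 6/8 = 75.0%, the 2024 panel 5/6 = 83.3% → the 2024 panel
Translational research: Panel B 160/613 = 26.1%, the 2024 panel 177/544 = 32.5% → the 2024 panel
Applied research: Panel B 23/37 = 62.2%, the 2024 panel 47/64 = 73.4% → the 2024 panel
Overall: Panel B 259/787 = 32.9%, the 2024 panel 326/764 = 42.7% → the 2024 panel
The 2024 panel wins overall and in every proposal group — no reversal.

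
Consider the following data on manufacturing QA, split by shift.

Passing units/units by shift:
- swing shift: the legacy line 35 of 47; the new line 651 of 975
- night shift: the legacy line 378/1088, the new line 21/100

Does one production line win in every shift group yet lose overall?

Yes

Swing shift: the legacy line 35/47 = 74.5%, the new line 651/975 = 66.8% → the legacy line
Night shift: the legacy line 378/1088 = 34.7%, the new line 21/100 = 21.0% → the legacy line
Overall: the legacy line 413/1135 = 36.4%, the new line 672/1075 = 62.5% → the new line
The legacy line wins each shift group but the new line wins overall — the comparison reverses. The legacy line's units skew toward night shift, which has a lower base rate.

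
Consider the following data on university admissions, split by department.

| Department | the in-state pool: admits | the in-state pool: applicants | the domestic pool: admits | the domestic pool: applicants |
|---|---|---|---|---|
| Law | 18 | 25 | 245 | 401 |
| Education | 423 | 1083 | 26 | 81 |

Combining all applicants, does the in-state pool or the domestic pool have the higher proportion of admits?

Law: the in-state pool 18/25 = 72.0%, the domestic pool 245/401 = 61.1% → the in-state pool
Education: the in-state pool 423/1083 = 39.1%, the domestic pool 26/81 = 32.1% → the in-state pool
Overall: the in-state pool 441/1108 = 39.8%, the domestic pool 271/482 = 56.2% → the domestic pool
(The in-state pool wins every department group but the domestic pool wins overall — the in-state pool's applicants skew toward the low-rate Education group.)

the domestic pool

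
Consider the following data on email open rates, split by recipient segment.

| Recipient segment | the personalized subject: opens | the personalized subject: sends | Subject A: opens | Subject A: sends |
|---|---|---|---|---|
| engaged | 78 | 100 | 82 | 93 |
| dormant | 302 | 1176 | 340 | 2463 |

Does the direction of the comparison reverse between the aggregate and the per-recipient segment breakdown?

No

Engaged: the personalized subject 78/100 = 78.0%, Subject A 82/93 = 88.2% → Subject A
Dormant: the personalized subject 302/1176 = 25.7%, Subject A 340/2463 = 13.8% → the personalized subject
Overall: the personalized subject 380/1276 = 29.8%, Subject A 422/2556 = 16.5% → the personalized subject
Neither sweeps: the personalized subject wins 1 of 2 groups, Subject A wins 1. The personalized subject wins overall but not every group — no Simpson reversal.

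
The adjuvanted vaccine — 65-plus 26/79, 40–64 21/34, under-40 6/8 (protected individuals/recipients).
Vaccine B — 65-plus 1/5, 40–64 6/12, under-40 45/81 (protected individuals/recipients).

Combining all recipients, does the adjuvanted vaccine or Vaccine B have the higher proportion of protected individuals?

65-plus: the adjuvanted vaccine 26/79 = 32.9%, Vaccine B 1/5 = 20.0% → the adjuvanted vaccine
40–64: the adjuvanted vaccine 21/34 = 61.8%, Vaccine B 6/12 = 50.0% → the adjuvanted vaccine
Under-40: the adjuvanted vaccine 6/8 = 75.0%, Vaccine B 45/81 = 55.6% → the adjuvanted vaccine
Overall: the adjuvanted vaccine 53/121 = 43.8%, Vaccine B 52/98 = 53.1% → Vaccine B
(The adjuvanted vaccine wins every age group but Vaccine B wins overall — the adjuvanted vaccine's recipients skew toward the low-rate 65-plus group.)

Vaccine B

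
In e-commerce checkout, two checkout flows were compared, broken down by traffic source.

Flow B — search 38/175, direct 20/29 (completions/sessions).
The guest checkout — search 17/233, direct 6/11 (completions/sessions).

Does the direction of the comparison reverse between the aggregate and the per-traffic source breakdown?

Search: Flow B 38/175 = 21.7%, the guest checkout 17/233 = 7.3% → Flow B
Direct: Flow B 20/29 = 69.0%, the guest checkout 6/11 = 54.5% → Flow B
Overall: Flow B 58/204 = 28.4%, the guest checkout 23/244 = 9.4% → Flow B
Flow B wins overall and in every traffic group — no reversal.

No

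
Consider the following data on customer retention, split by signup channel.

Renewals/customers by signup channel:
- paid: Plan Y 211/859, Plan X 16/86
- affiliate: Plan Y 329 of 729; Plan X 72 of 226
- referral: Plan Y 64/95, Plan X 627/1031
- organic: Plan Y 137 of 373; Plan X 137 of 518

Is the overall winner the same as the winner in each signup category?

No

Paid: Plan Y 211/859 = 24.6%, Plan X 16/86 = 18.6% → Plan Y
Affiliate: Plan Y 329/729 = 45.1%, Plan X 72/226 = 31.9% → Plan Y
Referral: Plan Y 64/95 = 67.4%, Plan X 627/1031 = 60.8% → Plan Y
Organic: Plan Y 137/373 = 36.7%, Plan X 137/518 = 26.4% → Plan Y
Overall: Plan Y 741/2056 = 36.0%, Plan X 852/1861 = 45.8% → Plan X
Plan Y wins each signup group but Plan X wins overall — the comparison reverses. Plan Y's customers skew toward paid, which has a lower base rate.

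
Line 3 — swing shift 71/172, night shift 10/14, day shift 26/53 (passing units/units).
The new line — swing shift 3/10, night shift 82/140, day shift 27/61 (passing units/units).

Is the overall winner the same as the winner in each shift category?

Swing shift: Line 3 71/172 = 41.3%, the new line 3/10 = 30.0% → Line 3
Night shift: Line 3 10/14 = 71.4%, the new line 82/140 = 58.6% → Line 3
Day shift: Line 3 26/53 = 49.1%, the new line 27/61 = 44.3% → Line 3
Overall: Line 3 107/239 = 44.8%, the new line 112/211 = 53.1% → the new line
Line 3 wins each shift group but the new line wins overall — the comparison reverses. Line 3's units skew toward swing shift, which has a lower base rate.

No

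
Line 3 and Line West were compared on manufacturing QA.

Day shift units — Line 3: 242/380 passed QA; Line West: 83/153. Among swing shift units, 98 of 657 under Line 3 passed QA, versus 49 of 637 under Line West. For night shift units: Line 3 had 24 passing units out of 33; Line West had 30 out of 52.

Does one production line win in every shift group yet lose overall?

No

Day shift: Line 3 242/380 = 63.7%, Line West 83/153 = 54.2% → Line 3
Swing shift: Line 3 98/657 = 14.9%, Line West 49/637 = 7.7% → Line 3
Night shift: Line 3 24/33 = 72.7%, Line West 30/52 = 57.7% → Line 3
Overall: Line 3 364/1070 = 34.0%, Line West 162/842 = 19.2% → Line 3
Line 3 wins overall and in every shift group — no reversal.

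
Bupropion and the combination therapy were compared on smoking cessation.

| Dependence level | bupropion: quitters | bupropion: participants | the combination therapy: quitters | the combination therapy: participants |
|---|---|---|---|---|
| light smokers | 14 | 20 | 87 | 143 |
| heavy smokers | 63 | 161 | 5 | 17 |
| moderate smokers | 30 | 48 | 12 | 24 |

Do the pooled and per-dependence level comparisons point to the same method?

No

Light smokers: bupropion 14/20 = 70.0%, the combination therapy 87/143 = 60.8% → bupropion
Heavy smokers: bupropion 63/161 = 39.1%, the combination therapy 5/17 = 29.4% → bupropion
Moderate smokers: bupropion 30/48 = 62.5%, the combination therapy 12/24 = 50.0% → bupropion
Overall: bupropion 107/229 = 46.7%, the combination therapy 104/184 = 56.5% → the combination therapy
Bupropion wins each dependence group but the combination therapy wins overall — the comparison reverses. Bupropion's participants skew toward heavy smokers, which has a lower base rate.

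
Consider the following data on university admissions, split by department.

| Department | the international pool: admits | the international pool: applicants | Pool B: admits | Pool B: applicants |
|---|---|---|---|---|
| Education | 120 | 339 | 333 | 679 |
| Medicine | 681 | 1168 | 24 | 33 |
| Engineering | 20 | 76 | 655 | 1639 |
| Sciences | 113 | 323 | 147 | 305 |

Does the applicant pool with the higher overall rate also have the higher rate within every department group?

Education: the international pool 120/339 = 35.4%, Pool B 333/679 = 49.0% → Pool B
Medicine: the international pool 681/1168 = 58.3%, Pool B 24/33 = 72.7% → Pool B
Engineering: the international pool 20/76 = 26.3%, Pool B 655/1639 = 40.0% → Pool B
Sciences: the international pool 113/323 = 35.0%, Pool B 147/305 = 48.2% → Pool B
Overall: the international pool 934/1906 = 49.0%, Pool B 1159/2656 = 43.6% → the international pool
Pool B wins each department group but the international pool wins overall — the comparison reverses. Pool B's applicants skew toward Engineering, which has a lower base rate.

No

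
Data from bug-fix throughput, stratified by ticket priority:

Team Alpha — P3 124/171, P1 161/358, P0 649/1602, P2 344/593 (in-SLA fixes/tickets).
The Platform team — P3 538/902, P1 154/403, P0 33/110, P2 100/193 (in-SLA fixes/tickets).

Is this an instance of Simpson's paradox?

Yes

P3: Team Alpha 124/171 = 72.5%, the Platform team 538/902 = 59.6% → Team Alpha
P1: Team Alpha 161/358 = 45.0%, the Platform team 154/403 = 38.2% → Team Alpha
P0: Team Alpha 649/1602 = 40.5%, the Platform team 33/110 = 30.0% → Team Alpha
P2: Team Alpha 344/593 = 58.0%, the Platform team 100/193 = 51.8% → Team Alpha
Overall: Team Alpha 1278/2724 = 46.9%, the Platform team 825/1608 = 51.3% → the Platform team
Team Alpha wins each ticket group but the Platform team wins overall — the comparison reverses. Team Alpha's tickets skew toward P0, which has a lower base rate.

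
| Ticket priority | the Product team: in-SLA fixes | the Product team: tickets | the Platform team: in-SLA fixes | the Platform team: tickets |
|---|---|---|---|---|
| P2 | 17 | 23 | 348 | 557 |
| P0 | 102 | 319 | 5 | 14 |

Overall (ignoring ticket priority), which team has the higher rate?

the Platform team

P2: the Product team 17/23 = 73.9%, the Platform team 348/557 = 62.5% → the Product team
P0: the Product team 102/319 = 32.0%, the Platform team 5/14 = 35.7% → the Platform team
Overall: the Product team 119/342 = 34.8%, the Platform team 353/571 = 61.8% → the Platform team
(Neither sweeps every ticket group, but the Platform team has the higher pooled rate.)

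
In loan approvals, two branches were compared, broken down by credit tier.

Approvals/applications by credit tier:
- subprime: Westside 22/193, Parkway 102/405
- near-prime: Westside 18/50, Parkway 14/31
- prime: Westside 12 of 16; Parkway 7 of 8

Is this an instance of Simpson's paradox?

No

Subprime: Westside 22/193 = 11.4%, Parkway 102/405 = 25.2% → Parkway
Near-prime: Westside 18/50 = 36.0%, Parkway 14/31 = 45.2% → Parkway
Prime: Westside 12/16 = 75.0%, Parkway 7/8 = 87.5% → Parkway
Overall: Westside 52/259 = 20.1%, Parkway 123/444 = 27.7% → Parkway
Parkway wins overall and in every credit group — no reversal.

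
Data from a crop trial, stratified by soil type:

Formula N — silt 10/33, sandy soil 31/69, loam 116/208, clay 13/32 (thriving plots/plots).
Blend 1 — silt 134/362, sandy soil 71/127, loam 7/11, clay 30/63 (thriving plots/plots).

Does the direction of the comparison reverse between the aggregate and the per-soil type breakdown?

Silt: Formula N 10/33 = 30.3%, Blend 1 134/362 = 37.0% → Blend 1
Sandy soil: Formula N 31/69 = 44.9%, Blend 1 71/127 = 55.9% → Blend 1
Loam: Formula N 116/208 = 55.8%, Blend 1 7/11 = 63.6% → Blend 1
Clay: Formula N 13/32 = 40.6%, Blend 1 30/63 = 47.6% → Blend 1
Overall: Formula N 170/342 = 49.7%, Blend 1 242/563 = 43.0% → Formula N
Blend 1 wins each soil group but Formula N wins overall — the comparison reverses. Blend 1's plots skew toward silt, which has a lower base rate.

Yes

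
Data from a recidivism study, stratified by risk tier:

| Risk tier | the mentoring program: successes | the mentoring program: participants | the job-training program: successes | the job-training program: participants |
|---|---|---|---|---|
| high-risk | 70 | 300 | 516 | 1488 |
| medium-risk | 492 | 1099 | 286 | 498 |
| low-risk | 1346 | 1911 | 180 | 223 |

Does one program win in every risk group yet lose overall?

High-risk: the mentoring program 70/300 = 23.3%, the job-training program 516/1488 = 34.7% → the job-training program
Medium-risk: the mentoring program 492/1099 = 44.8%, the job-training program 286/498 = 57.4% → the job-training program
Low-risk: the mentoring program 1346/1911 = 70.4%, the job-training program 180/223 = 80.7% → the job-training program
Overall: the mentoring program 1908/3310 = 57.6%, the job-training program 982/2209 = 44.5% → the mentoring program
The job-training program wins each risk group but the mentoring program wins overall — the comparison reverses. The job-training program's participants skew toward high-risk, which has a lower base rate.

Yes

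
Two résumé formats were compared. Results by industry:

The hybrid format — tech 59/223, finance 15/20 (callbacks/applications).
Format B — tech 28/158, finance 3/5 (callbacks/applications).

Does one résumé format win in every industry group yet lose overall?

No

Tech: the hybrid format 59/223 = 26.5%, Format B 28/158 = 17.7% → the hybrid format
Finance: the hybrid format 15/20 = 75.0%, Format B 3/5 = 60.0% → the hybrid format
Overall: the hybrid format 74/243 = 30.5%, Format B 31/163 = 19.0% → the hybrid format
The hybrid format wins overall and in every industry group — no reversal.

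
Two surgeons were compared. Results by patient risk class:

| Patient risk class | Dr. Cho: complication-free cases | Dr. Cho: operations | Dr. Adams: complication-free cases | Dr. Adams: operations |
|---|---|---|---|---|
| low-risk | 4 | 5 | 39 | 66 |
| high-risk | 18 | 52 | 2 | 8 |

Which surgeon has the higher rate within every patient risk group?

Low-risk: Dr. Cho 4/5 = 80.0%, Dr. Adams 39/66 = 59.1% → Dr. Cho
High-risk: Dr. Cho 18/52 = 34.6%, Dr. Adams 2/8 = 25.0% → Dr. Cho
Dr. Cho has the higher rate in both groups.

Dr. Cho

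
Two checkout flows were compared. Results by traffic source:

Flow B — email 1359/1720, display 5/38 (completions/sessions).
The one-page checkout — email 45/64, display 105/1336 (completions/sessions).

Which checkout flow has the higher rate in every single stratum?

Email: Flow B 1359/1720 = 79.0%, the one-page checkout 45/64 = 70.3% → Flow B
Display: Flow B 5/38 = 13.2%, the one-page checkout 105/1336 = 7.9% → Flow B
Flow B has the higher rate in both groups.

Flow B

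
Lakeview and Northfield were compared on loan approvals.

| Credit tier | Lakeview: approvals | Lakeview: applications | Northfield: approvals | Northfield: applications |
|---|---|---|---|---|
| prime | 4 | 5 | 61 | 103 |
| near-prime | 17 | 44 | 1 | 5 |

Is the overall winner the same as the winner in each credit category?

No

Prime: Lakeview 4/5 = 80.0%, Northfield 61/103 = 59.2% → Lakeview
Near-prime: Lakeview 17/44 = 38.6%, Northfield 1/5 = 20.0% → Lakeview
Overall: Lakeview 21/49 = 42.9%, Northfield 62/108 = 57.4% → Northfield
Lakeview wins each credit group but Northfield wins overall — the comparison reverses. Lakeview's applications skew toward near-prime, which has a lower base rate.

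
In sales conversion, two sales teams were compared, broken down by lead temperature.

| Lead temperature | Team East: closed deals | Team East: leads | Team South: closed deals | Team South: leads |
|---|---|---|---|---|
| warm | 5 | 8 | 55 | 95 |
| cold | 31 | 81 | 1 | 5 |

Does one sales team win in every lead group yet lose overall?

Yes

Warm: Team East 5/8 = 62.5%, Team South 55/95 = 57.9% → Team East
Cold: Team East 31/81 = 38.3%, Team South 1/5 = 20.0% → Team East
Overall: Team East 36/89 = 40.4%, Team South 56/100 = 56.0% → Team South
Team East wins each lead group but Team South wins overall — the comparison reverses. Team East's leads skew toward cold, which has a lower base rate.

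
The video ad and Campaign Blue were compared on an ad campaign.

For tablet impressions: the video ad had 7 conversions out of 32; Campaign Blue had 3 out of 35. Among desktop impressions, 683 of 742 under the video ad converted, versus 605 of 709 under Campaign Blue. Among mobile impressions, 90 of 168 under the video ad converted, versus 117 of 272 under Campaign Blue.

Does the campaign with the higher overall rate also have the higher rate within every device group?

Yes

Tablet: the video ad 7/32 = 21.9%, Campaign Blue 3/35 = 8.6% → the video ad
Desktop: the video ad 683/742 = 92.0%, Campaign Blue 605/709 = 85.3% → the video ad
Mobile: the video ad 90/168 = 53.6%, Campaign Blue 117/272 = 43.0% → the video ad
Overall: the video ad 780/942 = 82.8%, Campaign Blue 725/1016 = 71.4% → the video ad
The video ad wins overall and in every device group — no reversal.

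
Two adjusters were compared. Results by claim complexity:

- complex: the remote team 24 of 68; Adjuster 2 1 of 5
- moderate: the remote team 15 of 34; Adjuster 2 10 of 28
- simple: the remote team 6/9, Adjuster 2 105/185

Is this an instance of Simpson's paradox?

Yes

Complex: the remote team 24/68 = 35.3%, Adjuster 2 1/5 = 20.0% → the remote team
Moderate: the remote team 15/34 = 44.1%, Adjuster 2 10/28 = 35.7% → the remote team
Simple: the remote team 6/9 = 66.7%, Adjuster 2 105/185 = 56.8% → the remote team
Overall: the remote team 45/111 = 40.5%, Adjuster 2 116/218 = 53.2% → Adjuster 2
The remote team wins each claim group but Adjuster 2 wins overall — the comparison reverses. The remote team's claims skew toward complex, which has a lower base rate.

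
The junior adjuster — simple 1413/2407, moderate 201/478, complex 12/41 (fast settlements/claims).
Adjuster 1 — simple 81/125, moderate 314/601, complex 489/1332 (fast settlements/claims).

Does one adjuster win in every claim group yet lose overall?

Simple: the junior adjuster 1413/2407 = 58.7%, Adjuster 1 81/125 = 64.8% → Adjuster 1
Moderate: the junior adjuster 201/478 = 42.1%, Adjuster 1 314/601 = 52.2% → Adjuster 1
Complex: the junior adjuster 12/41 = 29.3%, Adjuster 1 489/1332 = 36.7% → Adjuster 1
Overall: the junior adjuster 1626/2926 = 55.6%, Adjuster 1 884/2058 = 43.0% → the junior adjuster
Adjuster 1 wins each claim group but the junior adjuster wins overall — the comparison reverses. Adjuster 1's claims skew toward complex, which has a lower base rate.

Yes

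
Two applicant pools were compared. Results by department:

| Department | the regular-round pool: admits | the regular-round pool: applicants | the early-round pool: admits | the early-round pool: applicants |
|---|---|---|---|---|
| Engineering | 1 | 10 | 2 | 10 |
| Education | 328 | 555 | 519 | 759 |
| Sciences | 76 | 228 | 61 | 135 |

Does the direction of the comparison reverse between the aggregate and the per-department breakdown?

Engineering: the regular-round pool 1/10 = 10.0%, the early-round pool 2/10 = 20.0% → the early-round pool
Education: the regular-round pool 328/555 = 59.1%, the early-round pool 519/759 = 68.4% → the early-round pool
Sciences: the regular-round pool 76/228 = 33.3%, the early-round pool 61/135 = 45.2% → the early-round pool
Overall: the regular-round pool 405/793 = 51.1%, the early-round pool 582/904 = 64.4% → the early-round pool
The early-round pool wins overall and in every department group — no reversal.

No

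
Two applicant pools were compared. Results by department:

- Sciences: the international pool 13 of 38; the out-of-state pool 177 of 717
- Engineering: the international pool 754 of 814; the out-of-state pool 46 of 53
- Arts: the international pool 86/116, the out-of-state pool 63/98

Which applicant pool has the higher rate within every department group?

Sciences: the international pool 13/38 = 34.2%, the out-of-state pool 177/717 = 24.7% → the international pool
Engineering: the international pool 754/814 = 92.6%, the out-of-state pool 46/53 = 86.8% → the international pool
Arts: the international pool 86/116 = 74.1%, the out-of-state pool 63/98 = 64.3% → the international pool
The international pool has the higher rate in all 3 groups.

the international pool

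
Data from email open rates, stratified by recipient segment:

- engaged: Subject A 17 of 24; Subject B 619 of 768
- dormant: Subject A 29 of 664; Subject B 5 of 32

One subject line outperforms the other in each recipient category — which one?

Subject B

Engaged: Subject A 17/24 = 70.8%, Subject B 619/768 = 80.6% → Subject B
Dormant: Subject A 29/664 = 4.4%, Subject B 5/32 = 15.6% → Subject B
Subject B has the higher rate in both groups.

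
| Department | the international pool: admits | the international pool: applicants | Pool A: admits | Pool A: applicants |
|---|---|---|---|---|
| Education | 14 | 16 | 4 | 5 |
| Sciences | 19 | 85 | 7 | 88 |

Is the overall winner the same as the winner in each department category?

Education: the international pool 14/16 = 87.5%, Pool A 4/5 = 80.0% → the international pool
Sciences: the international pool 19/85 = 22.4%, Pool A 7/88 = 8.0% → the international pool
Overall: the international pool 33/101 = 32.7%, Pool A 11/93 = 11.8% → the international pool
The international pool wins overall and in every department group — no reversal.

Yes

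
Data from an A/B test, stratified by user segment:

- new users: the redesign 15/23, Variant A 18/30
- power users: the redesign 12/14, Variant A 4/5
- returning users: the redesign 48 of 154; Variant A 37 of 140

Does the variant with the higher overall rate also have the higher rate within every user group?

Yes

New users: the redesign 15/23 = 65.2%, Variant A 18/30 = 60.0% → the redesign
Power users: the redesign 12/14 = 85.7%, Variant A 4/5 = 80.0% → the redesign
Returning users: the redesign 48/154 = 31.2%, Variant A 37/140 = 26.4% → the redesign
Overall: the redesign 75/191 = 39.3%, Variant A 59/175 = 33.7% → the redesign
The redesign wins overall and in every user group — no reversal.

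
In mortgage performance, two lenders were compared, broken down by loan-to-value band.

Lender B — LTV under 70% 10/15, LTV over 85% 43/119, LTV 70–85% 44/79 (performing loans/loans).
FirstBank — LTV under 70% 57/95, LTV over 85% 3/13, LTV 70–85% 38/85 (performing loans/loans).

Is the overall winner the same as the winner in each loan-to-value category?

No

LTV under 70%: Lender B 10/15 = 66.7%, FirstBank 57/95 = 60.0% → Lender B
LTV over 85%: Lender B 43/119 = 36.1%, FirstBank 3/13 = 23.1% → Lender B
LTV 70–85%: Lender B 44/79 = 55.7%, FirstBank 38/85 = 44.7% → Lender B
Overall: Lender B 97/213 = 45.5%, FirstBank 98/193 = 50.8% → FirstBank
Lender B wins each loan-to-value group but FirstBank wins overall — the comparison reverses. Lender B's loans skew toward LTV over 85%, which has a lower base rate.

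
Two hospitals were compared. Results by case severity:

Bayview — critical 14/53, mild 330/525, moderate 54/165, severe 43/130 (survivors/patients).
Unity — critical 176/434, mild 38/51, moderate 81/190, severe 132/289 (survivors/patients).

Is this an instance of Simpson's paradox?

Critical: Bayview 14/53 = 26.4%, Unity 176/434 = 40.6% → Unity
Mild: Bayview 330/525 = 62.9%, Unity 38/51 = 74.5% → Unity
Moderate: Bayview 54/165 = 32.7%, Unity 81/190 = 42.6% → Unity
Severe: Bayview 43/130 = 33.1%, Unity 132/289 = 45.7% → Unity
Overall: Bayview 441/873 = 50.5%, Unity 427/964 = 44.3% → Bayview
Unity wins each case group but Bayview wins overall — the comparison reverses. Unity's patients skew toward critical, which has a lower base rate.

Yes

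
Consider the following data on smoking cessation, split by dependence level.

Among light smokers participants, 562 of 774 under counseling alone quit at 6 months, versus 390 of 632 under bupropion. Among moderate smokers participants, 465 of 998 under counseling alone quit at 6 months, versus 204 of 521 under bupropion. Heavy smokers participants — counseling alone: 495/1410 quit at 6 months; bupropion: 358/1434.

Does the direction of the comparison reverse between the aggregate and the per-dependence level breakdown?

No

Light smokers: counseling alone 562/774 = 72.6%, bupropion 390/632 = 61.7% → counseling alone
Moderate smokers: counseling alone 465/998 = 46.6%, bupropion 204/521 = 39.2% → counseling alone
Heavy smokers: counseling alone 495/1410 = 35.1%, bupropion 358/1434 = 25.0% → counseling alone
Overall: counseling alone 1522/3182 = 47.8%, bupropion 952/2587 = 36.8% → counseling alone
Counseling alone wins overall and in every dependence group — no reversal.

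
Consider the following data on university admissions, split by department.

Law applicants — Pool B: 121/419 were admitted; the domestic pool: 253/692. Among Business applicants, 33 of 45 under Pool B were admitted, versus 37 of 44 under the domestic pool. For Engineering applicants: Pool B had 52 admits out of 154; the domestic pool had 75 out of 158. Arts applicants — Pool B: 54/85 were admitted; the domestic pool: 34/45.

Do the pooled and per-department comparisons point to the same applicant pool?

Law: Pool B 121/419 = 28.9%, the domestic pool 253/692 = 36.6% → the domestic pool
Business: Pool B 33/45 = 73.3%, the domestic pool 37/44 = 84.1% → the domestic pool
Engineering: Pool B 52/154 = 33.8%, the domestic pool 75/158 = 47.5% → the domestic pool
Arts: Pool B 54/85 = 63.5%, the domestic pool 34/45 = 75.6% → the domestic pool
Overall: Pool B 260/703 = 37.0%, the domestic pool 399/939 = 42.5% → the domestic pool
The domestic pool wins overall and in every department group — no reversal.

Yes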